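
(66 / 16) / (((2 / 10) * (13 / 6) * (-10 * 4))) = -99 / 416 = -0.24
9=9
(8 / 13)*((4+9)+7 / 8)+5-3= 137 / 13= 10.54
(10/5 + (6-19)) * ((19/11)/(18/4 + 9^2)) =-2/9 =-0.22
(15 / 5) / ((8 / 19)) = 7.12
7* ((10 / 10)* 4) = 28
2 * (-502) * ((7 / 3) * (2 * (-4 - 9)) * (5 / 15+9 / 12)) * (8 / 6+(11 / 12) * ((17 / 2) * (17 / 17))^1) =21676109 / 36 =602114.14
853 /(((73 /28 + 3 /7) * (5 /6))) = 143304 /425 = 337.19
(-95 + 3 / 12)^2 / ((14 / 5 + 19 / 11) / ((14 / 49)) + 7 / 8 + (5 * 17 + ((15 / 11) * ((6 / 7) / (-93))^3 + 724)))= 80727278369815 / 7424973638842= 10.87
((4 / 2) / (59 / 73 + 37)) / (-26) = -0.00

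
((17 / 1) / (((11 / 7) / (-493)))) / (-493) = 119 / 11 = 10.82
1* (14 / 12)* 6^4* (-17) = -25704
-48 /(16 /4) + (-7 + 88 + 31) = 100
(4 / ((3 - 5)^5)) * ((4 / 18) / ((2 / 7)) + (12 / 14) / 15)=-0.10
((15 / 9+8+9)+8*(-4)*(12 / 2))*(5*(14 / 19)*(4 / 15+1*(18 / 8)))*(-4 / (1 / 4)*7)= 30779840 / 171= 179999.06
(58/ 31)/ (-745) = -58/ 23095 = -0.00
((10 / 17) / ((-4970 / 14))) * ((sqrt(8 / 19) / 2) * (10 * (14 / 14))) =-20 * sqrt(38) / 22933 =-0.01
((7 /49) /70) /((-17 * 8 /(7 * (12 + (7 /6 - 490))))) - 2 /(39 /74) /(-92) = 519973 /5692960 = 0.09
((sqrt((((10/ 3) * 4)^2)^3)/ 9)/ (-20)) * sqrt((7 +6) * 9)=-3200 * sqrt(13)/ 81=-142.44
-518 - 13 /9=-4675 /9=-519.44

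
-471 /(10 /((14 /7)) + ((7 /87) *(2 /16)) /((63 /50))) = -1475172 /15685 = -94.05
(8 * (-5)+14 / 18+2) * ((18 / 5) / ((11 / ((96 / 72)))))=-536 / 33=-16.24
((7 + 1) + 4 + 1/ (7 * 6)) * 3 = 505/ 14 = 36.07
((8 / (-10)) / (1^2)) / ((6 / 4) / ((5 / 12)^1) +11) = -0.05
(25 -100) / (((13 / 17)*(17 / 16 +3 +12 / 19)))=-387600 / 18551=-20.89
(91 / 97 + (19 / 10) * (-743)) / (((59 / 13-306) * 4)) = 1.17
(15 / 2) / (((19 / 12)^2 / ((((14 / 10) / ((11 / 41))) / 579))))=20664 / 766403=0.03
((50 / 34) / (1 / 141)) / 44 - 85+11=-51827 / 748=-69.29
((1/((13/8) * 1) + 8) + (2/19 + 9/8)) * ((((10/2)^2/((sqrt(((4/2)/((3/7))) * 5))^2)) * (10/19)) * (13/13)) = 1459125/262808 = 5.55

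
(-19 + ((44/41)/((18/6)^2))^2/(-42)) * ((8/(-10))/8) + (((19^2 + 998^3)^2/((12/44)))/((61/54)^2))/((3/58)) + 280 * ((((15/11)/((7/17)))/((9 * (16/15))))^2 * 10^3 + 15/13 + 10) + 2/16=36745993434622115411291650990085399/669453491626920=54889538846561583943.71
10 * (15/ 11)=150/ 11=13.64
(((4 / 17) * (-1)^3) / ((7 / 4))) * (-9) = 144 / 119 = 1.21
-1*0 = 0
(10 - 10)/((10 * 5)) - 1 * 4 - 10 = -14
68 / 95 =0.72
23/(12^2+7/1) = 23/151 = 0.15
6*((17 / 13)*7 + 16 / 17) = 13386 / 221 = 60.57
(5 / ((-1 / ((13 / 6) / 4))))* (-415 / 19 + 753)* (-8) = 902980 / 57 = 15841.75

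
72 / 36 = 2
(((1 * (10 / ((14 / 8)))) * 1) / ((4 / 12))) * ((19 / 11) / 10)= 228 / 77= 2.96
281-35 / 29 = 8114 / 29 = 279.79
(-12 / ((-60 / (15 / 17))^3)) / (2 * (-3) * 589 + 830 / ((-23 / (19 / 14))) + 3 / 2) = -483 / 45326748440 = -0.00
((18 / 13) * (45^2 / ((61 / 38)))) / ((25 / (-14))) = -775656 / 793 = -978.13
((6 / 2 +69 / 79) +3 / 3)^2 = 148225 / 6241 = 23.75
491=491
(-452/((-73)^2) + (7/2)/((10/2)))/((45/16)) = 262264/1199025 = 0.22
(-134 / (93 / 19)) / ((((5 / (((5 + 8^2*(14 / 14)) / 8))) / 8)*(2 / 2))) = -58558 / 155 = -377.79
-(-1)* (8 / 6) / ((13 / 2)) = 8 / 39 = 0.21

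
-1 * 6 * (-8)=48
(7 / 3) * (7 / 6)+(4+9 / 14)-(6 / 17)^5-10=-236186150 / 89450991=-2.64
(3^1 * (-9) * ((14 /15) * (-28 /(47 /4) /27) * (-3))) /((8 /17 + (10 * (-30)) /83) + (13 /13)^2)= 2212448 /710875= 3.11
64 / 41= 1.56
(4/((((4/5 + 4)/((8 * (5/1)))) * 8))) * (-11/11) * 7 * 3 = -175/2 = -87.50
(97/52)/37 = 97/1924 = 0.05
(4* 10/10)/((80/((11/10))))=11/200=0.06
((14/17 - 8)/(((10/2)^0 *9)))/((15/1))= -122/2295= -0.05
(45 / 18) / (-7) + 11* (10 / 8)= 375 / 28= 13.39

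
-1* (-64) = 64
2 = 2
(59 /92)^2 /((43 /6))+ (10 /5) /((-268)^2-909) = 740929297 /12904828040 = 0.06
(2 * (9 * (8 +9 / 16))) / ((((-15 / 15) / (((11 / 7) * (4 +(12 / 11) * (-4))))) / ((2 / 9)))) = 137 / 7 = 19.57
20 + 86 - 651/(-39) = 1595/13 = 122.69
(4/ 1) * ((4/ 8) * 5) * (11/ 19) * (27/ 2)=1485/ 19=78.16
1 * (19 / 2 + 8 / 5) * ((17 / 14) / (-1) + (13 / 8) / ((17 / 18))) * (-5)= -26751 / 952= -28.10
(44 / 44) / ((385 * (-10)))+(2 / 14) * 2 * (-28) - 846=-3287901 / 3850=-854.00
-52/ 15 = -3.47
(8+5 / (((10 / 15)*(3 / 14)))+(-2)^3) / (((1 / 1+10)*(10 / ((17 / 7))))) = 17 / 22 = 0.77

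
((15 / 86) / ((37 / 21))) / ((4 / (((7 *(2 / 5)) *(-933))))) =-411453 / 6364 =-64.65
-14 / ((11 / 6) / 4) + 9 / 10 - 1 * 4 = -3701 / 110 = -33.65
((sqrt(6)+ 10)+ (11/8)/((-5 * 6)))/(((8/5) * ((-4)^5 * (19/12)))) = -2389/622592 - 15 * sqrt(6)/38912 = -0.00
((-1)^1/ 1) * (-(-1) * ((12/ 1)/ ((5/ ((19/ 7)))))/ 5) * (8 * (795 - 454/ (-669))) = -323643872/ 39025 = -8293.24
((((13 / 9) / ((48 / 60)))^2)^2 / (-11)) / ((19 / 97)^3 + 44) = -0.02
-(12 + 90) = -102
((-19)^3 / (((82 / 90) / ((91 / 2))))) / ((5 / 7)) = -479544.48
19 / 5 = 3.80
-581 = -581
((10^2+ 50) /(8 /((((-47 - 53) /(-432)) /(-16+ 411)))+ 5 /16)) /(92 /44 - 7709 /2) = -0.00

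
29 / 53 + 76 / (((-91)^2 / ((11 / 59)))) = 14213099 / 25894687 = 0.55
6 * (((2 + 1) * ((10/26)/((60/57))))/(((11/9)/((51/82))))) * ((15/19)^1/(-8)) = -61965/187616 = -0.33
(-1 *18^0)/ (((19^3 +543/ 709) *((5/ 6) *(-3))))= 0.00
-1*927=-927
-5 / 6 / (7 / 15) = -25 / 14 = -1.79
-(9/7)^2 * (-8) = 648/49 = 13.22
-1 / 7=-0.14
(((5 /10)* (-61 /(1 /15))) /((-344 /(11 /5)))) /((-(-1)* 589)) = 2013 /405232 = 0.00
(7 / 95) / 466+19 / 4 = 420579 / 88540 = 4.75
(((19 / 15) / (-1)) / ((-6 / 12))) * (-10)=-25.33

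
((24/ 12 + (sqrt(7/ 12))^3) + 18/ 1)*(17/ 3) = 119*sqrt(21)/ 216 + 340/ 3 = 115.86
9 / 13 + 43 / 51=1.54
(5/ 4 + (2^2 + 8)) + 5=73/ 4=18.25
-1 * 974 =-974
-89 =-89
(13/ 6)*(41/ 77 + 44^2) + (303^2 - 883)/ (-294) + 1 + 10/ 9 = 37727773/ 9702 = 3888.66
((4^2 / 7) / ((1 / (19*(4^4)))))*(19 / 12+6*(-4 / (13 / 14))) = -73640960 / 273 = -269747.11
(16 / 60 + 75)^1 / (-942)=-1129 / 14130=-0.08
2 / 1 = 2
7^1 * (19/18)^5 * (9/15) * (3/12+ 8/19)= 15508199/4199040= 3.69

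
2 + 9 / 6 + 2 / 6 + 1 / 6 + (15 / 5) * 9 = 31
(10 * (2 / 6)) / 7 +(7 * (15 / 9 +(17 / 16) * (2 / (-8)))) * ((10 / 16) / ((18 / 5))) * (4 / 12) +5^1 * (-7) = -19715275 / 580608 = -33.96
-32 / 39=-0.82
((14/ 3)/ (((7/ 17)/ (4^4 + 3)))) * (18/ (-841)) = -62.83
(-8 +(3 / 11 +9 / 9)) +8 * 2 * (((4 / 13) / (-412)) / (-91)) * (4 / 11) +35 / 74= -620328523 / 99185086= -6.25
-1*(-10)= 10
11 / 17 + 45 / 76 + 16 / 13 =41485 / 16796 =2.47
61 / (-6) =-61 / 6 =-10.17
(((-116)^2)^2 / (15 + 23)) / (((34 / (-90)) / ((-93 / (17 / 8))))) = 3031010288640 / 5491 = 551996046.01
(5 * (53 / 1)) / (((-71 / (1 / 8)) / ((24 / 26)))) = -795 / 1846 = -0.43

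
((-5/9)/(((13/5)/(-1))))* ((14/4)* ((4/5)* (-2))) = -140/117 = -1.20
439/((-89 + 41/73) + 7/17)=-544799/109241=-4.99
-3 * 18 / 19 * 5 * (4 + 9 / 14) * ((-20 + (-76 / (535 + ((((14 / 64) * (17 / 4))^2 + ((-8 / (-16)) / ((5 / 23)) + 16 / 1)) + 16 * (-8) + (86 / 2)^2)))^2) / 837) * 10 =2257847208532643065000 / 143224976045530910083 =15.76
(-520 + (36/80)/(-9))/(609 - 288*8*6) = 3467/88100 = 0.04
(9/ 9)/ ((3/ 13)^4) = 28561/ 81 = 352.60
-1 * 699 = -699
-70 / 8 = -35 / 4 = -8.75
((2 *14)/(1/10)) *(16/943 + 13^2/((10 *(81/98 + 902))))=833680008/83433811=9.99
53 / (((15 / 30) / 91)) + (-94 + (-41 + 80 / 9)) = 85679 / 9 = 9519.89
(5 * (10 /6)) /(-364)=-25 /1092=-0.02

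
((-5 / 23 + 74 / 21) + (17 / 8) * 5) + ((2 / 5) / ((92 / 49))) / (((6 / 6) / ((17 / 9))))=830789 / 57960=14.33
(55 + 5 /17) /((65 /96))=81.67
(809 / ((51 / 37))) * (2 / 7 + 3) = 688459 / 357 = 1928.46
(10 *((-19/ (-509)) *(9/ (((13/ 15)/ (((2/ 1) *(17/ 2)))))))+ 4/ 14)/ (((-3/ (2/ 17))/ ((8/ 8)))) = -6131168/ 2362269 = -2.60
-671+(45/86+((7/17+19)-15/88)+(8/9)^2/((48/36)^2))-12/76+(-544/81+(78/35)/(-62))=-70647505028983/107415859320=-657.70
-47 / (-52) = 47 / 52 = 0.90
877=877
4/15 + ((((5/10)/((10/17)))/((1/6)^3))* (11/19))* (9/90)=15527/1425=10.90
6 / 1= 6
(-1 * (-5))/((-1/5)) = -25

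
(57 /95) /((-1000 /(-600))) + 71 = 1784 /25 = 71.36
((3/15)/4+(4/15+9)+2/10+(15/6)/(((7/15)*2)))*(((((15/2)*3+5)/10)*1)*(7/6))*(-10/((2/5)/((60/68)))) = -704275/816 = -863.08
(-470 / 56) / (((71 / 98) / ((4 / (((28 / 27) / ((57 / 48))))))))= -120555 / 2272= -53.06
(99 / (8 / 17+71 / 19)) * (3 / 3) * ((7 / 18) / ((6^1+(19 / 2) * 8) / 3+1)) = 1463 / 4530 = 0.32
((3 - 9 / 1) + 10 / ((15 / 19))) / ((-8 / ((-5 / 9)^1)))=25 / 54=0.46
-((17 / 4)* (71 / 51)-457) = 5413 / 12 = 451.08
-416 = -416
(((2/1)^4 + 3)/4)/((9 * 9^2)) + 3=8767/2916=3.01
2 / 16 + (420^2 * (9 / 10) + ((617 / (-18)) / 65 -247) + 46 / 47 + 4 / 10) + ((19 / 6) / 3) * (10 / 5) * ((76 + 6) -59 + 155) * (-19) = 11098756241 / 73320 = 151374.20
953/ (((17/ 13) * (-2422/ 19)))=-235391/ 41174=-5.72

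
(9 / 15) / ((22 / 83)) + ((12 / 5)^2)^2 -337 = -4146433 / 13750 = -301.56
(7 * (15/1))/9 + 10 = 65/3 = 21.67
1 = 1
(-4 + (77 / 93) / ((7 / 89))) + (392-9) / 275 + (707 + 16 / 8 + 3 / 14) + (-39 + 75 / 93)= 7841761 / 11550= 678.94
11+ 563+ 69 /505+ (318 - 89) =803.14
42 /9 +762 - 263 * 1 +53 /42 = 7069 /14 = 504.93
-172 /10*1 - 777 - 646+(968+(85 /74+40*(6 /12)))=-166889 /370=-451.05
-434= -434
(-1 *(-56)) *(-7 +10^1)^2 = 504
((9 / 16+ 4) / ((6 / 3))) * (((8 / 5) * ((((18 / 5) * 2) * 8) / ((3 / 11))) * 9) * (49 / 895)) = 8498952 / 22375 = 379.84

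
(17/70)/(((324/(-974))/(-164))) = 339439/2835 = 119.73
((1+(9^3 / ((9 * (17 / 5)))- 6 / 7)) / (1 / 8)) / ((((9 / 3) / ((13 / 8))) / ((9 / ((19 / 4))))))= 444912 / 2261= 196.78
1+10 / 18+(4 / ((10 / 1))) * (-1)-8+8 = 52 / 45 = 1.16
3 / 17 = 0.18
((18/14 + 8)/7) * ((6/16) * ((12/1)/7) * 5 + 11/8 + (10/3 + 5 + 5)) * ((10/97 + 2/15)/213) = 0.03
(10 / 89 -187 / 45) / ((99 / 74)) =-1198282 / 396495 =-3.02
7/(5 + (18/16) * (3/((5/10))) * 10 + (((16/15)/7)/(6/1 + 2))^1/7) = 10290/106579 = 0.10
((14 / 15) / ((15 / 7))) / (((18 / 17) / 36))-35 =-4543 / 225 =-20.19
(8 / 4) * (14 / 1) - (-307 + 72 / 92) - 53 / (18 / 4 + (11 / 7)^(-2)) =8829471 / 27301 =323.41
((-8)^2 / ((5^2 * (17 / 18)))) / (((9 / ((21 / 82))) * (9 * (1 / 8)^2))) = 28672 / 52275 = 0.55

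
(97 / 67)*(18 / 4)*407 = 355311 / 134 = 2651.57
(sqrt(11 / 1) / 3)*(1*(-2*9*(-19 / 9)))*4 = 152*sqrt(11) / 3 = 168.04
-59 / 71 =-0.83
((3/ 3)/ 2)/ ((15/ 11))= 11/ 30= 0.37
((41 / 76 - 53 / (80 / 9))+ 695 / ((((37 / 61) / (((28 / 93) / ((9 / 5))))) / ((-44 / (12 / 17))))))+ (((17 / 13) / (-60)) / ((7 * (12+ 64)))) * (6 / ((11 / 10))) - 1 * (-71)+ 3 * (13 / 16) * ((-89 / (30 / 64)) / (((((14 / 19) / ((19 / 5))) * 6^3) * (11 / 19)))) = -1201546259445101 / 100971327600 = -11899.88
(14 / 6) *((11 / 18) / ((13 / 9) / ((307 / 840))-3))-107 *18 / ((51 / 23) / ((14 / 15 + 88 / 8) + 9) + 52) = -210680935141 / 5940413874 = -35.47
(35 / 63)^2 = 25 / 81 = 0.31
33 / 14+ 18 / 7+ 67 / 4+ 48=1951 / 28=69.68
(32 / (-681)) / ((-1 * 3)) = 32 / 2043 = 0.02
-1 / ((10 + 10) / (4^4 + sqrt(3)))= -64 / 5 - sqrt(3) / 20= -12.89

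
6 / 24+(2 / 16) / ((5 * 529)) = 0.25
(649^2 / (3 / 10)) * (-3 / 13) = -4212010 / 13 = -324000.77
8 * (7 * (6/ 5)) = 336/ 5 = 67.20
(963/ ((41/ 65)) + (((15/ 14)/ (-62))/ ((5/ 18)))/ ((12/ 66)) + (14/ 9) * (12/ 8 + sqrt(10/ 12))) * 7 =49 * sqrt(30)/ 27 + 163209965/ 15252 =10710.83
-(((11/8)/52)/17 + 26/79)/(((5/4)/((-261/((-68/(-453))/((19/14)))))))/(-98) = -415007170407/65154194560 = -6.37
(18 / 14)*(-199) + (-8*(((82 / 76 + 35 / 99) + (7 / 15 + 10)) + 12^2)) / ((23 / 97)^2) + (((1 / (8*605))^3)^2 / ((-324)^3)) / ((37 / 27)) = -945920075439883967131042769220403270357 / 42155328059194736905443606528000000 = -22438.92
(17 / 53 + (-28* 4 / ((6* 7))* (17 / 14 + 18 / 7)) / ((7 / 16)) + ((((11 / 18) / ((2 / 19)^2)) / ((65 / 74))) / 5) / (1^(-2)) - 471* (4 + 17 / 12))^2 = 1514349478965580111009 / 230810537002500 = 6561006.70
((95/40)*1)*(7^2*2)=931/4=232.75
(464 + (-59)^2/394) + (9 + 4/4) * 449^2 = 794494237/394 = 2016482.84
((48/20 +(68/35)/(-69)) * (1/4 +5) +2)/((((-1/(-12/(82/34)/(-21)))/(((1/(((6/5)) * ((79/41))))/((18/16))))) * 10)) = -75344/572355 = -0.13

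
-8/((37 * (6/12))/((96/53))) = -1536/1961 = -0.78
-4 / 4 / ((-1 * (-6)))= -1 / 6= -0.17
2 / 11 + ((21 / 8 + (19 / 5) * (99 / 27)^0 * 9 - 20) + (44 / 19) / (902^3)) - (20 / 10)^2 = 82436890567 / 6337975160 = 13.01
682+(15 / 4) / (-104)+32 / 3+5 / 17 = 14701091 / 21216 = 692.92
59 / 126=0.47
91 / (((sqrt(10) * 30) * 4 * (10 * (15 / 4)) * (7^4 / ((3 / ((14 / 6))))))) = 13 * sqrt(10) / 12005000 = 0.00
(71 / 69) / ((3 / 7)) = 497 / 207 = 2.40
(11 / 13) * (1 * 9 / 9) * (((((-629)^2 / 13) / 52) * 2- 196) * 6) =10869969 / 2197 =4947.64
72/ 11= 6.55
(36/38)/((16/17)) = 153/152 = 1.01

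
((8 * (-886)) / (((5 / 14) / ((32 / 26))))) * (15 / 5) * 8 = -38105088 / 65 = -586232.12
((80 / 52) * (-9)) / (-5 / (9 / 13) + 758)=-0.02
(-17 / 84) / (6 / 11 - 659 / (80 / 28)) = 935 / 1063083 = 0.00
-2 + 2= 0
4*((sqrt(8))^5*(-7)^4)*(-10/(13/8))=-98344960*sqrt(2)/13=-10698521.25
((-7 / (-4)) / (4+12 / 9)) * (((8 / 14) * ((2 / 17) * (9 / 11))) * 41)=1107 / 1496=0.74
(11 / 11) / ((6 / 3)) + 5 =11 / 2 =5.50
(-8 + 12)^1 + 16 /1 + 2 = 22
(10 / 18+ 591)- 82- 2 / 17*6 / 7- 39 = 503857 / 1071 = 470.45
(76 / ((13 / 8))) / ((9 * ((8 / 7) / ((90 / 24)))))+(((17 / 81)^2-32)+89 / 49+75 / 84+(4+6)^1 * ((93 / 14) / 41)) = -7248448741 / 685414548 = -10.58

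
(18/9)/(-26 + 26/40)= -40/507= -0.08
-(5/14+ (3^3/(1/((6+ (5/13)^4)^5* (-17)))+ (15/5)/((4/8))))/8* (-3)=-2901281203543031460874675373511/2128555942786649537145712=-1363027.93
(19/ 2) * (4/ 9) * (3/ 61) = 38/ 183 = 0.21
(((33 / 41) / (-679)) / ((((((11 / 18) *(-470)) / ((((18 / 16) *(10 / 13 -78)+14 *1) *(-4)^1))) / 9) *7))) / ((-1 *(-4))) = 92097 / 238134806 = 0.00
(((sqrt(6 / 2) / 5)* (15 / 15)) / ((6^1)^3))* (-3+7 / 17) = -11* sqrt(3) / 4590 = -0.00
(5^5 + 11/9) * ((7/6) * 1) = 98476/27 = 3647.26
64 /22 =32 /11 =2.91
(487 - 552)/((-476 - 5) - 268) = 65/749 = 0.09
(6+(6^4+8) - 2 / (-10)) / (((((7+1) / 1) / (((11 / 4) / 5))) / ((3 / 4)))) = 67.56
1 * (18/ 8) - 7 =-19/ 4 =-4.75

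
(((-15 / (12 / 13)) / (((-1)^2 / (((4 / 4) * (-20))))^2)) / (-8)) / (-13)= -125 / 2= -62.50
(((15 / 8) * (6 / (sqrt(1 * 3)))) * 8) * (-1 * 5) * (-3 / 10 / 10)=9 * sqrt(3) / 2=7.79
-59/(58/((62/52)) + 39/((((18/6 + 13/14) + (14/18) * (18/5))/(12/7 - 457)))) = 287153/12606854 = 0.02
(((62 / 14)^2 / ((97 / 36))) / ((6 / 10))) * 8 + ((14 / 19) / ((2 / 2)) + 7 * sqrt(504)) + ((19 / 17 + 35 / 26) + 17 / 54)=54191043614 / 538861869 + 42 * sqrt(14)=257.72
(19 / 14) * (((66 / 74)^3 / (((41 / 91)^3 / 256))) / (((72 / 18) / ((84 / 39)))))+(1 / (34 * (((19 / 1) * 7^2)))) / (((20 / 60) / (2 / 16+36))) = 75466968213284751 / 52002761432048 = 1451.21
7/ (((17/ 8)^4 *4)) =7168/ 83521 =0.09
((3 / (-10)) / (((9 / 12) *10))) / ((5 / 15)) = -3 / 25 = -0.12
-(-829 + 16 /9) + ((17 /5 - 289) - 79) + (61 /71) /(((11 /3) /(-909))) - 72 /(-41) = 362233403 /1440945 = 251.39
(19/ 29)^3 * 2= 13718/ 24389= 0.56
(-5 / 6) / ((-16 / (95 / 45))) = 95 / 864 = 0.11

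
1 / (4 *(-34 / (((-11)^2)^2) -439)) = -14641 / 25709732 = -0.00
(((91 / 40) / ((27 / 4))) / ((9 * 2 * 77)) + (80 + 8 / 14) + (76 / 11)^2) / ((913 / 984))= 43309641602 / 313190955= 138.29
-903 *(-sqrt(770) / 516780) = 301 *sqrt(770) / 172260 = 0.05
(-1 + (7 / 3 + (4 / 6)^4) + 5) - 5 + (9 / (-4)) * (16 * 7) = -20288 / 81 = -250.47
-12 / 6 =-2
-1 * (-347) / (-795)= -0.44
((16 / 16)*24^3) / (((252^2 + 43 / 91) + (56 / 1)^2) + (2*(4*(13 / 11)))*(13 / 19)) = 87639552 / 422519393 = 0.21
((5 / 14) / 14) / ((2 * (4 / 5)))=25 / 1568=0.02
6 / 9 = 2 / 3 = 0.67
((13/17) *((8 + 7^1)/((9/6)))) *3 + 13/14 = 5681/238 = 23.87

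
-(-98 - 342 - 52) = 492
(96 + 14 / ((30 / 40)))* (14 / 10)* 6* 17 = 81872 / 5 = 16374.40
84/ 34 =42/ 17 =2.47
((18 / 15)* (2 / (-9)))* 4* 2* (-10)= 64 / 3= 21.33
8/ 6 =4/ 3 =1.33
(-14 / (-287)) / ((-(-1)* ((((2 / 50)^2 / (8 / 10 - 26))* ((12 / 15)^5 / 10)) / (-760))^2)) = 136643314361572265625 / 20992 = 6509304228352337.35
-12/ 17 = -0.71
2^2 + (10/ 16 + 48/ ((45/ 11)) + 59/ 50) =10523/ 600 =17.54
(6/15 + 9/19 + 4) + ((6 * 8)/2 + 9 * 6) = 7873/95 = 82.87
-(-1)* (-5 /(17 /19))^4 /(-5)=-16290125 /83521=-195.04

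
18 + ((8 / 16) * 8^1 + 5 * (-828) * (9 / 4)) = -9293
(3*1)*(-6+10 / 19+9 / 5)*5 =-1047 / 19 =-55.11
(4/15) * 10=8/3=2.67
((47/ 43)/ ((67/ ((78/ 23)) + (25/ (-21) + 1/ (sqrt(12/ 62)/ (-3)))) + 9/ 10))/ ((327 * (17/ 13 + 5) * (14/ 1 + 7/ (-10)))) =90351625 * sqrt(186)/ 1507637678007387 + 3517557550/ 1507637678007387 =0.00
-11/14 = -0.79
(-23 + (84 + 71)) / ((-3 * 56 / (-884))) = 4862 / 7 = 694.57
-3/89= -0.03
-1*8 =-8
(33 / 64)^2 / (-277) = -1089 / 1134592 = -0.00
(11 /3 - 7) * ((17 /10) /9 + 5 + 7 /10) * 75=-13250 /9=-1472.22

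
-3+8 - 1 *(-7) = 12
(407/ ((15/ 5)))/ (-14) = -407/ 42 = -9.69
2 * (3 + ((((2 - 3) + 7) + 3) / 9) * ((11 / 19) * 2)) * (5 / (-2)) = -395 / 19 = -20.79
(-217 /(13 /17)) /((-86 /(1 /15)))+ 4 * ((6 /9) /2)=8683 /5590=1.55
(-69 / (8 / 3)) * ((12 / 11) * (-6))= 1863 / 11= 169.36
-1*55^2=-3025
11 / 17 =0.65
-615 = -615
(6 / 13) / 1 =6 / 13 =0.46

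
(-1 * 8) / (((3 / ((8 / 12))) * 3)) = -16 / 27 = -0.59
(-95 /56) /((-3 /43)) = 24.32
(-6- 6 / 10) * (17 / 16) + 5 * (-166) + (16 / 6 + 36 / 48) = -200063 / 240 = -833.60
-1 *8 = -8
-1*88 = -88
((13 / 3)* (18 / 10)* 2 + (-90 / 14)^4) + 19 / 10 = 8285285 / 4802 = 1725.38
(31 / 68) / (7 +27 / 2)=31 / 1394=0.02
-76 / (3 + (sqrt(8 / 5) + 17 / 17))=-190 / 9 + 19* sqrt(10) / 9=-14.44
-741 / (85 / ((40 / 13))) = -456 / 17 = -26.82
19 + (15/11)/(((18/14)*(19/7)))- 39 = -12295/627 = -19.61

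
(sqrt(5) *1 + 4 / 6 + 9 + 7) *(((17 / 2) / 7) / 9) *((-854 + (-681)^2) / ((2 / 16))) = 31477676 *sqrt(5) / 63 + 1573883800 / 189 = 9444669.15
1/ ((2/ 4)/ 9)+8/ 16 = 37/ 2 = 18.50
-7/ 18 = -0.39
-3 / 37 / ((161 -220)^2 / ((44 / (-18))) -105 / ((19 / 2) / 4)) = 418 / 7569349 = 0.00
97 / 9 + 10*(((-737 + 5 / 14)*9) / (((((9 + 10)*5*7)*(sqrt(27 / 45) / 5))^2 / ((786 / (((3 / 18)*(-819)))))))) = 4740693721 / 101411037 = 46.75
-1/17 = -0.06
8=8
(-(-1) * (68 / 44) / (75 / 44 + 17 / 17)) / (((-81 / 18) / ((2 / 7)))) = -0.04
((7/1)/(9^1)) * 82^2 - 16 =46924/9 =5213.78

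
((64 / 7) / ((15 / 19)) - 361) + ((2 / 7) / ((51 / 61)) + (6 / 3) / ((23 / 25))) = -4747373 / 13685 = -346.90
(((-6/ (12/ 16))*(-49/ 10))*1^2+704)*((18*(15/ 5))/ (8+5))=200664/ 65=3087.14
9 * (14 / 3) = 42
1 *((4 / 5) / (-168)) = -1 / 210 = -0.00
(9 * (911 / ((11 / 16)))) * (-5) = -655920 / 11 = -59629.09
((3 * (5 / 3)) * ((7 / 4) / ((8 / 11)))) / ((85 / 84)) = 1617 / 136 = 11.89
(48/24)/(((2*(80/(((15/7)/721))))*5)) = 3/403760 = 0.00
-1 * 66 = -66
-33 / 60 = -0.55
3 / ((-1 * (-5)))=3 / 5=0.60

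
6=6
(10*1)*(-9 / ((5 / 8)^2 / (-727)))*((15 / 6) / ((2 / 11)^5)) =2107513386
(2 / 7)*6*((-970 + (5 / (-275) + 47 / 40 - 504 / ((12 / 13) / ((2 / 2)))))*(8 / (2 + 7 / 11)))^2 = 5331162887532 / 147175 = 36223291.24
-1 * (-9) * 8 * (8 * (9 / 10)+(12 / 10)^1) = 3024 / 5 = 604.80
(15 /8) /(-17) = -15 /136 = -0.11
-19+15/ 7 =-118/ 7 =-16.86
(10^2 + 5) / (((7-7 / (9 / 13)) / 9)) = -1215 / 4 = -303.75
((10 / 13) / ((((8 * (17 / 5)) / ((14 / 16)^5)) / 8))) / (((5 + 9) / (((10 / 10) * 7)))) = 420175 / 7241728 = 0.06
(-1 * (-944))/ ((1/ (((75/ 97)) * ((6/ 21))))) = 141600/ 679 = 208.54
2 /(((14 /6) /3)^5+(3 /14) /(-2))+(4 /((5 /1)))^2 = 87363784 /7336225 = 11.91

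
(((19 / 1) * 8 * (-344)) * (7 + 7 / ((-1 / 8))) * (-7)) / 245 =-73203.20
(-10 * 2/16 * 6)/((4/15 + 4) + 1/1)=-225/158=-1.42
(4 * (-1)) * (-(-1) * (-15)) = 60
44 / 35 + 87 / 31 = 4409 / 1085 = 4.06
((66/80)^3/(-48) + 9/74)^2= 0.01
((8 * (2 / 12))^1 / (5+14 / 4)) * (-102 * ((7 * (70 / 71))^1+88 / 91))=-813408 / 6461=-125.90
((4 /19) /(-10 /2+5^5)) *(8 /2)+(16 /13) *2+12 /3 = 23941 /3705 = 6.46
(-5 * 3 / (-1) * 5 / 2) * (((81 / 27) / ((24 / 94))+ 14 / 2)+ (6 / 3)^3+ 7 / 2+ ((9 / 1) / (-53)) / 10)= 480705 / 424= 1133.74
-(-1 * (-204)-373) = 169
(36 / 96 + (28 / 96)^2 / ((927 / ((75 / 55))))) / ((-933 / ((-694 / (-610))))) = -254846863 / 557128186560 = -0.00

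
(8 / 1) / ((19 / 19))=8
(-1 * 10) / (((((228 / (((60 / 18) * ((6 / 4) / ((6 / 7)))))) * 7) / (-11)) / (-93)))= -8525 / 228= -37.39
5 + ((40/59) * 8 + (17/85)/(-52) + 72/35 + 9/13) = 1414123/107380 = 13.17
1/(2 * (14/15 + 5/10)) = 15/43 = 0.35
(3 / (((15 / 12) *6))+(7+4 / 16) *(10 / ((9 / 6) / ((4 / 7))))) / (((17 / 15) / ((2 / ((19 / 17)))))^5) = 4766040000 / 17332693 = 274.97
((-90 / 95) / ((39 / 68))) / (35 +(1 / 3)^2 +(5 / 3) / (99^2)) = -11996424 / 254997119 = -0.05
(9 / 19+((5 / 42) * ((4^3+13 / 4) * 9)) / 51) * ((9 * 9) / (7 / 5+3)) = 13819815 / 397936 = 34.73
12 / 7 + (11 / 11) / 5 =67 / 35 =1.91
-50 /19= -2.63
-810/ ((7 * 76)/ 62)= -12555/ 133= -94.40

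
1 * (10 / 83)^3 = 0.00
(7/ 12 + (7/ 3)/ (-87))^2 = 337561/ 1089936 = 0.31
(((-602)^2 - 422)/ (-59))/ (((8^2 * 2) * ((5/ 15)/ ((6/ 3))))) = -542973/ 1888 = -287.59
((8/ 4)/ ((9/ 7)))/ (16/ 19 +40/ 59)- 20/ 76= 110753/ 145692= 0.76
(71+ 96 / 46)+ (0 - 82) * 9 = -15293 / 23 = -664.91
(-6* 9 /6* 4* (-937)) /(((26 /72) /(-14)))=-17000928 /13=-1307763.69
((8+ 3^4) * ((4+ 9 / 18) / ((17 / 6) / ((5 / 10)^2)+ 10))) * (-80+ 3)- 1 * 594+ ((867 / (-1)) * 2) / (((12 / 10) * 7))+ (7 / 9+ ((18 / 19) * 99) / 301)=-14790007465 / 6588288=-2244.89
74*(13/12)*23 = 11063/6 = 1843.83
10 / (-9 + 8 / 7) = -14 / 11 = -1.27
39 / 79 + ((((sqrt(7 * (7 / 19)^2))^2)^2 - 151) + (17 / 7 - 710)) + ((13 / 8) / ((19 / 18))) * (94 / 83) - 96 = -951.43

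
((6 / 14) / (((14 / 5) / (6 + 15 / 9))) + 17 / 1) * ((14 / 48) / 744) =1781 / 249984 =0.01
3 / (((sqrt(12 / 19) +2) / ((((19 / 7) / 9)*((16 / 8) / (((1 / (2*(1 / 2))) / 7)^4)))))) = 123823 / 48 - 6517*sqrt(57) / 48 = 1554.60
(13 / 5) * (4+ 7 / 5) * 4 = 1404 / 25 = 56.16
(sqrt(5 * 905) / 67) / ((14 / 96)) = 240 * sqrt(181) / 469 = 6.88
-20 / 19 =-1.05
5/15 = 1/3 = 0.33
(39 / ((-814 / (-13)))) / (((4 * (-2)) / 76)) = -9633 / 1628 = -5.92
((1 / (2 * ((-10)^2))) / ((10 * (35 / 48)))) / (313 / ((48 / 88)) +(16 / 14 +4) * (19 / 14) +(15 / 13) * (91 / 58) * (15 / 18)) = 7308 / 6206091875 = 0.00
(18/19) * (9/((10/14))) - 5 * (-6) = 3984/95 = 41.94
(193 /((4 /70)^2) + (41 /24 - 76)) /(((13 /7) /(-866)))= -4294220777 /156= -27527056.26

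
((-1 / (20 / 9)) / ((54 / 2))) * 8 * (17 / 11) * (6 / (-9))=68 / 495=0.14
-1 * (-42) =42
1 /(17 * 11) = 1 /187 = 0.01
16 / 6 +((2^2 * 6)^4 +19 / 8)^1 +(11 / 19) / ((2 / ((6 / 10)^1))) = 756461171 / 2280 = 331781.22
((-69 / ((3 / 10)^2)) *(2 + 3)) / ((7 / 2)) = -23000 / 21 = -1095.24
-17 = -17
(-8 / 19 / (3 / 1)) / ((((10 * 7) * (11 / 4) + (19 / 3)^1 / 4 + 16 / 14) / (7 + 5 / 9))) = -15232 / 2804229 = -0.01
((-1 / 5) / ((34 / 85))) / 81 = -1 / 162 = -0.01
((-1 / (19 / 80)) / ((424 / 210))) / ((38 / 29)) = -30450 / 19133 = -1.59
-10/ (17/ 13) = -130/ 17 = -7.65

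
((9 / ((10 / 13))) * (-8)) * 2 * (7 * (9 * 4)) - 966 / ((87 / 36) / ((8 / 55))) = -75335904 / 1595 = -47232.54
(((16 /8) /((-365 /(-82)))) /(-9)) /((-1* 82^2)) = 1 /134685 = 0.00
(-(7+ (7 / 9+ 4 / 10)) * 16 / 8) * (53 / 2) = -19504 / 45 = -433.42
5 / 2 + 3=11 / 2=5.50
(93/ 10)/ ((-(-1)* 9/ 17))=527/ 30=17.57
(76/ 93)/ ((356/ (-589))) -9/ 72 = -3155/ 2136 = -1.48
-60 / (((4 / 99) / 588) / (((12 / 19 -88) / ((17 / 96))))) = 139149964800 / 323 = 430804844.58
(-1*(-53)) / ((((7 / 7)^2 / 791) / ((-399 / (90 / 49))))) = -273212191 / 30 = -9107073.03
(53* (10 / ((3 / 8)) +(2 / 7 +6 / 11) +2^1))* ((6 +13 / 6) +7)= 2347423 / 99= 23711.34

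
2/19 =0.11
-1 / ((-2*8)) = 1 / 16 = 0.06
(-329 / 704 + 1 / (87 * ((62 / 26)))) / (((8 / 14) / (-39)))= 79912651 / 2531584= 31.57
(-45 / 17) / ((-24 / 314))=2355 / 68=34.63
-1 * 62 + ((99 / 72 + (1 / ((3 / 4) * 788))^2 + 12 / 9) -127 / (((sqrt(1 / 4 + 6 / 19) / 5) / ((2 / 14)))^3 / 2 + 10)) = -183453296825986200547 / 2546720547740645112 + 71178674000 * sqrt(817) / 2734246080957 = -71.29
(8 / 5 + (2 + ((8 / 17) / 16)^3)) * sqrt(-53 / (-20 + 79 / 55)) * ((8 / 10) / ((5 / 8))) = 2829908 * sqrt(2976215) / 627021625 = 7.79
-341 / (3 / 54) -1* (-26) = -6112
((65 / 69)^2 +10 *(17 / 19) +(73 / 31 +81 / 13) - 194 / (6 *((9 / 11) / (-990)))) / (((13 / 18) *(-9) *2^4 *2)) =-188.18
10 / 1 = 10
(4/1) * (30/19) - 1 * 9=-51/19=-2.68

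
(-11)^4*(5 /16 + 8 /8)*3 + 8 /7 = 6456809 /112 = 57650.08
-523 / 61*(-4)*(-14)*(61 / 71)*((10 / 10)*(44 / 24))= -161084 / 213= -756.26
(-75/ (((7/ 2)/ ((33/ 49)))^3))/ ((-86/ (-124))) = -1336856400/ 1735205101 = -0.77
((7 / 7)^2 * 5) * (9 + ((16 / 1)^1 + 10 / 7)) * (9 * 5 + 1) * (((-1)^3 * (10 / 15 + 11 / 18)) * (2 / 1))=-978650 / 63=-15534.13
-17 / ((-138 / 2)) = 17 / 69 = 0.25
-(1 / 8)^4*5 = -5 / 4096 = -0.00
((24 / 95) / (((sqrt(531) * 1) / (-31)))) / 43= -248 * sqrt(59) / 241015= -0.01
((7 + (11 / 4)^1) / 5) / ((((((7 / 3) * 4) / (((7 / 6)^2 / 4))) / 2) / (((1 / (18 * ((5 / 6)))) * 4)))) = 91 / 2400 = 0.04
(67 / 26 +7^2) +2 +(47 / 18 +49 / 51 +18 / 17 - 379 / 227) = 25527094 / 451503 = 56.54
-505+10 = -495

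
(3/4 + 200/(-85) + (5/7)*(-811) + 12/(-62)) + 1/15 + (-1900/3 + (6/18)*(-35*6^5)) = -20348748779/221340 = -91934.35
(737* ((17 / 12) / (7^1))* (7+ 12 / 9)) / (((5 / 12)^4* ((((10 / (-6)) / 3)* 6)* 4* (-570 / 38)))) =902088 / 4375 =206.19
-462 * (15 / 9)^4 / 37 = -96250 / 999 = -96.35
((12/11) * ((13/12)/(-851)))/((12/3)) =-13/37444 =-0.00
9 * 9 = 81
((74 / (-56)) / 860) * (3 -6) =0.00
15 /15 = 1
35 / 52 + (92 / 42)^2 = 125467 / 22932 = 5.47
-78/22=-39/11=-3.55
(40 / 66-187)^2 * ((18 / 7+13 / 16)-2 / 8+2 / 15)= 18879565699 / 166320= 113513.50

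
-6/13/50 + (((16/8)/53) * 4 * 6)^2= 740373/912925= 0.81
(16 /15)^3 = 4096 /3375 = 1.21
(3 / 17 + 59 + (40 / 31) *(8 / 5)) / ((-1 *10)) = -16137 / 2635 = -6.12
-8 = -8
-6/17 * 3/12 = -3/34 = -0.09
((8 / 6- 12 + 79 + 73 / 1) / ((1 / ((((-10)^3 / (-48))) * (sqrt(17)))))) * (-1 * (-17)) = 450500 * sqrt(17) / 9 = 206384.34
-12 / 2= -6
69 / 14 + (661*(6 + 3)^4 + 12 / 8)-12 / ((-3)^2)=91073348 / 21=4336826.10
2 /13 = 0.15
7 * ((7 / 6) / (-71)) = -0.12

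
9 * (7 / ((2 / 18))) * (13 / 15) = 2457 / 5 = 491.40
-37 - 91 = -128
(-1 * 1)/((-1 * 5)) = 1/5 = 0.20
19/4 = 4.75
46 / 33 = 1.39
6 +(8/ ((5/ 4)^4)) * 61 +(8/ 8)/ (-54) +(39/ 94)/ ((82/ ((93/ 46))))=1231828132933/ 5983335000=205.88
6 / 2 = 3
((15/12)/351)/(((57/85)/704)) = 74800/20007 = 3.74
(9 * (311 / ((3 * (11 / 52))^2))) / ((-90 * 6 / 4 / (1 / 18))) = -420472 / 147015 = -2.86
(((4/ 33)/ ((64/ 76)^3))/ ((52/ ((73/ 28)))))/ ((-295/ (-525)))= 0.02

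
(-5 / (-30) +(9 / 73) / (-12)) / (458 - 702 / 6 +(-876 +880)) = 137 / 302220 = 0.00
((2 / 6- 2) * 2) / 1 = -3.33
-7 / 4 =-1.75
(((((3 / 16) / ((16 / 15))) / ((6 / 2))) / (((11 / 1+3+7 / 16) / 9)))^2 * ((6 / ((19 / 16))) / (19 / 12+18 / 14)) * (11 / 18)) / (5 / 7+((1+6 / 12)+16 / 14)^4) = 308700 / 10642415641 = 0.00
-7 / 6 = -1.17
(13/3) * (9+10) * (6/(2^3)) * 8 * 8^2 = 31616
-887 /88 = -10.08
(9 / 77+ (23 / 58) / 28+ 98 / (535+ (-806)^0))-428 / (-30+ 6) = 65160551 / 3590664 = 18.15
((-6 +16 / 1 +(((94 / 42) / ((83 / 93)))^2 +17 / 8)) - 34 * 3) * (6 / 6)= -225723567 / 2700488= -83.59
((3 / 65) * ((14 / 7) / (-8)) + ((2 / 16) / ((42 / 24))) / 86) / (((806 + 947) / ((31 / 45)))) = -12989 / 3086770050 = -0.00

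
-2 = -2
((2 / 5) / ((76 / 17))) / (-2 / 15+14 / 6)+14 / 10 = 3011 / 2090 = 1.44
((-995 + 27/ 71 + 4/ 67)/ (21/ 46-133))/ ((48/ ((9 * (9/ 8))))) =1469013381/ 928109728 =1.58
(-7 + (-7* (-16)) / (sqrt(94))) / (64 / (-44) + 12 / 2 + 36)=-77 / 446 + 308* sqrt(94) / 10481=0.11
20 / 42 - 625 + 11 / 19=-248954 / 399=-623.94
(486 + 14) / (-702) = -250 / 351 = -0.71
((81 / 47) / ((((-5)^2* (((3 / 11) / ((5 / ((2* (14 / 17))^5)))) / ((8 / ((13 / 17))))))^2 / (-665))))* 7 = -12055036710520984851 / 3751101590978560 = -3213.73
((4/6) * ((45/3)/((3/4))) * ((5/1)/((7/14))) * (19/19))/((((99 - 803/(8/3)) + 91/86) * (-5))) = 27520/207501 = 0.13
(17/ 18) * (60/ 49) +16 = 2522/ 147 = 17.16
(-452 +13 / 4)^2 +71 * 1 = 3223161 / 16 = 201447.56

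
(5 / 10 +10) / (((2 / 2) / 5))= 105 / 2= 52.50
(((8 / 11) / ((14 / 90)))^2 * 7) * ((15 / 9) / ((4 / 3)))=162000 / 847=191.26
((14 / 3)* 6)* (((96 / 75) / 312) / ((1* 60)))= 28 / 14625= 0.00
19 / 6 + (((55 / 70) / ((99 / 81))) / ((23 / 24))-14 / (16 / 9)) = -15601 / 3864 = -4.04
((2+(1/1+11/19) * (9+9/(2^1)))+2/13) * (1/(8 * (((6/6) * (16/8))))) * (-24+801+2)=237677/208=1142.68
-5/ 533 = -0.01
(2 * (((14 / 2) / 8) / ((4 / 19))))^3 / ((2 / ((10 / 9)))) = 11763185 / 36864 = 319.10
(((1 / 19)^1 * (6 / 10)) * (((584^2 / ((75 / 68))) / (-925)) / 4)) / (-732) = 1449488 / 402028125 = 0.00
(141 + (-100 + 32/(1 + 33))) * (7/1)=4991/17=293.59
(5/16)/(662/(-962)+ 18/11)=26455/80272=0.33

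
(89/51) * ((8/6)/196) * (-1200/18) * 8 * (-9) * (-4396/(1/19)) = -1699116800/357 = -4759430.81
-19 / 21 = -0.90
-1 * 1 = -1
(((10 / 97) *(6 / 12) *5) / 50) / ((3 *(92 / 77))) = 77 / 53544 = 0.00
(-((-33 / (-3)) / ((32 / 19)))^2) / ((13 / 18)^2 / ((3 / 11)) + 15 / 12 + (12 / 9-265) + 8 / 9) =10614483 / 64600576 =0.16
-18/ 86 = -9/ 43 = -0.21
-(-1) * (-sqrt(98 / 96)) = -7 * sqrt(3) / 12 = -1.01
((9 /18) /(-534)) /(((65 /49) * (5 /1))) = -49 /347100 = -0.00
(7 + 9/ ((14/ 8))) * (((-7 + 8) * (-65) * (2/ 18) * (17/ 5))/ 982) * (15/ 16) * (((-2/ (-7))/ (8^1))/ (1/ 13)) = -1221025/ 9238656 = -0.13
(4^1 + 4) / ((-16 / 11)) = -11 / 2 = -5.50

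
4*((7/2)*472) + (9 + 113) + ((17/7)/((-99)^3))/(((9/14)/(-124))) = 58771014646/8732691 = 6730.00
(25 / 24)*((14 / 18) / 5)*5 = 175 / 216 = 0.81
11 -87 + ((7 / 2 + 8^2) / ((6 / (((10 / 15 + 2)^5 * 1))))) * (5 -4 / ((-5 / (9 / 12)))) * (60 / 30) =456700 / 27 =16914.81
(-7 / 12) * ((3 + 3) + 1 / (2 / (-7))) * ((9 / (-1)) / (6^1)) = 35 / 16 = 2.19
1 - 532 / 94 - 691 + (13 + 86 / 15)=-477233 / 705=-676.93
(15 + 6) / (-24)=-7 / 8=-0.88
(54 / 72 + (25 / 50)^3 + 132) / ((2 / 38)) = 20197 / 8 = 2524.62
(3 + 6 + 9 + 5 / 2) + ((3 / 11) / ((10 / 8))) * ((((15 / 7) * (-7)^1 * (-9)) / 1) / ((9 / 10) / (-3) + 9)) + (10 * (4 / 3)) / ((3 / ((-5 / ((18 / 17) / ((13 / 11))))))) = -47441 / 51678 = -0.92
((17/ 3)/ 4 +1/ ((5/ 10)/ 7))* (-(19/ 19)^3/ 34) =-185/ 408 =-0.45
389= 389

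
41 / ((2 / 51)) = 2091 / 2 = 1045.50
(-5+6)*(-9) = -9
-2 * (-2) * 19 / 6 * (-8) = -101.33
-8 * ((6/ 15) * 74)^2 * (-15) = 525696/ 5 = 105139.20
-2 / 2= -1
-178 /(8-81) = 178 /73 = 2.44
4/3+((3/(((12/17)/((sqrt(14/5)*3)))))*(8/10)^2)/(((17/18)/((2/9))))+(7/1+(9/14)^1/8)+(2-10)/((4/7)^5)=-330331/2688+48*sqrt(70)/125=-119.68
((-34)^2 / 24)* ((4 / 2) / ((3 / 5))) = 1445 / 9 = 160.56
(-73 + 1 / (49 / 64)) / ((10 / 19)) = -136.22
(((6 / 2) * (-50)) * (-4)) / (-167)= -600 / 167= -3.59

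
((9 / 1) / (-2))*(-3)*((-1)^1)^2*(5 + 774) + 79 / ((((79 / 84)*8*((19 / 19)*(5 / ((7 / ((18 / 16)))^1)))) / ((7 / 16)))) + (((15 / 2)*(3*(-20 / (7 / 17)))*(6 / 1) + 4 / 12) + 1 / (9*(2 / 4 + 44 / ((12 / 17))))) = 627882847 / 158340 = 3965.41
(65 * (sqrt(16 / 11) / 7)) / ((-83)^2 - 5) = 65 * sqrt(11) / 132517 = 0.00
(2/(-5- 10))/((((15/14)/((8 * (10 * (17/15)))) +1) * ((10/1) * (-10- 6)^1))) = 238/288975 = 0.00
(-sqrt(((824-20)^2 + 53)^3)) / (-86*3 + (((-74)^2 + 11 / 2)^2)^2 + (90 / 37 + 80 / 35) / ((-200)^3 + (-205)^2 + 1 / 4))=-85276624030230864*sqrt(646469) / 119091281526824578748220545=-0.00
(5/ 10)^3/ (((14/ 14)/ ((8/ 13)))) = 1/ 13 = 0.08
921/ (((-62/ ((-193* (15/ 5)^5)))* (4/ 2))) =43193979/ 124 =348338.54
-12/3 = -4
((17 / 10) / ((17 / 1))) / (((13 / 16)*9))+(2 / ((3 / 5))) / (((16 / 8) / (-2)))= -1942 / 585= -3.32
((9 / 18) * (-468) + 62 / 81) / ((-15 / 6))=37784 / 405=93.29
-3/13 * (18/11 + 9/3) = -153/143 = -1.07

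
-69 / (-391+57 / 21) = 161 / 906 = 0.18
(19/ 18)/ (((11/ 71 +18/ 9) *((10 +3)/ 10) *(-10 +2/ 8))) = -26980/ 698139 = -0.04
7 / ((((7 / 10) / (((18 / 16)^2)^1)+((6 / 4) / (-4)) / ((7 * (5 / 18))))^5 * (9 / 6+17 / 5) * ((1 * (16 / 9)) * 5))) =9644278287514752 / 364007458703857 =26.49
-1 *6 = -6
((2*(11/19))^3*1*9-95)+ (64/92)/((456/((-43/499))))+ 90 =2118749401/236162229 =8.97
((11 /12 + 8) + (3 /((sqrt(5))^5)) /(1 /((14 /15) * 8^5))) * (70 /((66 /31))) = 116095 /396 + 99549184 * sqrt(5) /4125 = 54256.50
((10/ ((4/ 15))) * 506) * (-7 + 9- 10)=-151800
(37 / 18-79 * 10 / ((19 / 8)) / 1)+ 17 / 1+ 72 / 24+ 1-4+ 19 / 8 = -425723 / 1368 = -311.20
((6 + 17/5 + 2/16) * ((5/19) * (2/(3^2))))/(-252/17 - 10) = -2159/96216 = -0.02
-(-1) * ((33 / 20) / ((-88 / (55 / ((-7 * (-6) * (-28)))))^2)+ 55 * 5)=32453836855 / 118013952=275.00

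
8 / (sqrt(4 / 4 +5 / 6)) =8 * sqrt(66) / 11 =5.91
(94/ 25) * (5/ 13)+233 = 15239/ 65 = 234.45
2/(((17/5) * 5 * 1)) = 2/17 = 0.12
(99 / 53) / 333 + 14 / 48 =13991 / 47064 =0.30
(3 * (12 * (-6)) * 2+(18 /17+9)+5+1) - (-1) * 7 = -6952 /17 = -408.94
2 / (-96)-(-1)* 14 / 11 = 661 / 528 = 1.25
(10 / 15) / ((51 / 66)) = 44 / 51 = 0.86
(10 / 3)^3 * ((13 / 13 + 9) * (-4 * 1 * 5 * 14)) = -2800000 / 27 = -103703.70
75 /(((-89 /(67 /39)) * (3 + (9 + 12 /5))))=-8375 /83304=-0.10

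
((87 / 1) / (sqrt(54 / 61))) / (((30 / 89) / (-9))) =-2581 *sqrt(366) / 20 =-2468.87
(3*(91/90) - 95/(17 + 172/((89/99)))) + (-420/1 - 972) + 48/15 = -771058643/556230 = -1386.22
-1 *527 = -527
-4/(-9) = 4/9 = 0.44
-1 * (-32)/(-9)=-32/9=-3.56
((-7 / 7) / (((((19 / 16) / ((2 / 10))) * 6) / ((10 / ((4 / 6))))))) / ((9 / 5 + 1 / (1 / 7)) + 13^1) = -40 / 2071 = -0.02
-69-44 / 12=-218 / 3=-72.67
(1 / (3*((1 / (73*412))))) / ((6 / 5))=75190 / 9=8354.44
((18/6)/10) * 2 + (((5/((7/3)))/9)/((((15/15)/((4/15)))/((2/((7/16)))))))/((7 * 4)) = 9421/15435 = 0.61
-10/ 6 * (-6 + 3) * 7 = 35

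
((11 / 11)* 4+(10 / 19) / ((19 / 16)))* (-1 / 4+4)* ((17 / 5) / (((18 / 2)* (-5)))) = -6817 / 5415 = -1.26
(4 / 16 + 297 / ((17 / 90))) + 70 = 111697 / 68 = 1642.60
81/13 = 6.23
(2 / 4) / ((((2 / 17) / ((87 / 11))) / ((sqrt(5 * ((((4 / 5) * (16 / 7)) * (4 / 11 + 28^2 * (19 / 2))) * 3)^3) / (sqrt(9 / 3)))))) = 93064264704 * sqrt(1577191) / 326095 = 358410690.91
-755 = -755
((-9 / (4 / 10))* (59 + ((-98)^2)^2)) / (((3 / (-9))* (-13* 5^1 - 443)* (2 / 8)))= -12451978125 / 254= -49023535.93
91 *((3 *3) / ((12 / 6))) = 409.50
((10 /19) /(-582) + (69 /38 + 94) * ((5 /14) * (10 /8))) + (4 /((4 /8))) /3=9379681 /206416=45.44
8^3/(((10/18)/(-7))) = -32256/5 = -6451.20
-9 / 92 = -0.10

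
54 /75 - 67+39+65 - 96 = -1457 /25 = -58.28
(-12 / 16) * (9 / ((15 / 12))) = -5.40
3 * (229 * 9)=6183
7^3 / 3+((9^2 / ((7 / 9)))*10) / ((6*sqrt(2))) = 343 / 3+1215*sqrt(2) / 14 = 237.07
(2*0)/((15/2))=0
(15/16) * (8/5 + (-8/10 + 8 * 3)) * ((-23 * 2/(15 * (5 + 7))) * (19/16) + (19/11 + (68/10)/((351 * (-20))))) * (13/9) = 136240133/2851200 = 47.78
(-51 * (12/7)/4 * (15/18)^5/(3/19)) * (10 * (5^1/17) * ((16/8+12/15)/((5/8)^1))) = -59375/81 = -733.02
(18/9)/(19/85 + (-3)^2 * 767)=85/293387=0.00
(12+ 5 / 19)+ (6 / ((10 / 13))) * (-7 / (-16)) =23827 / 1520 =15.68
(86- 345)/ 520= -259/ 520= -0.50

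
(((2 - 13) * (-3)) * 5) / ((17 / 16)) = 2640 / 17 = 155.29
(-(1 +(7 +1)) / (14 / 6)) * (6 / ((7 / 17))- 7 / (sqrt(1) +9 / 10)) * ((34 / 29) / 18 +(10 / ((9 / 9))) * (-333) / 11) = 3774688392 / 296989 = 12709.86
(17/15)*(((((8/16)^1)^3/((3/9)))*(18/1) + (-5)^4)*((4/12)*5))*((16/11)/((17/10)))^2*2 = 32345600/18513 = 1747.18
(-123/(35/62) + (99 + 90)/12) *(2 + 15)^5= -40180533243/140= -287003808.88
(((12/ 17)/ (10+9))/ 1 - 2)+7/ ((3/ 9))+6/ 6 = 20.04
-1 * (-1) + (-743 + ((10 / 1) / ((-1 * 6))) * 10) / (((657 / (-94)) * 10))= 116968 / 9855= 11.87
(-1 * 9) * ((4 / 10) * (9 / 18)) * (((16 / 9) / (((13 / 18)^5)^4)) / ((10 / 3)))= -305957669193505876186497024 / 475124094372019985970025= -643.95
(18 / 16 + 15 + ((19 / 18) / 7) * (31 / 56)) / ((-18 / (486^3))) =-20259770949 / 196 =-103366178.31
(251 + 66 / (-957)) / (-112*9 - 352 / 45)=-327465 / 1325648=-0.25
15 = 15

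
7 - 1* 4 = 3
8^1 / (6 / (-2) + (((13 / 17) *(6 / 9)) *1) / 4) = -816 / 293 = -2.78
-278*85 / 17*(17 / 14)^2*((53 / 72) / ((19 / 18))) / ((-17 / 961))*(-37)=-22265615615 / 7448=-2989475.78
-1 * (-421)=421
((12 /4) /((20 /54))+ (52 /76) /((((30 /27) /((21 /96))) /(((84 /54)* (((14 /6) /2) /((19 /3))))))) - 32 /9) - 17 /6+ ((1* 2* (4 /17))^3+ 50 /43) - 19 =-3510596912399 /219641757120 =-15.98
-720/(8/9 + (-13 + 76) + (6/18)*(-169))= -1620/17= -95.29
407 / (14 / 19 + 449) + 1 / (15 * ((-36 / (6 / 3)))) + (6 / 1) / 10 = 692731 / 461430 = 1.50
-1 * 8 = -8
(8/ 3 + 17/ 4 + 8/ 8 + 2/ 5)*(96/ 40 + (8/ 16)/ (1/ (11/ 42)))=530437/ 25200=21.05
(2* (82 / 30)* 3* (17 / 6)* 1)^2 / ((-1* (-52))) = 485809 / 11700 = 41.52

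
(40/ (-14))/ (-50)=2/ 35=0.06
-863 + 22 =-841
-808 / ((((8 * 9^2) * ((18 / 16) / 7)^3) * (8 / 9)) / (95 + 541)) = -470036224 / 2187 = -214922.83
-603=-603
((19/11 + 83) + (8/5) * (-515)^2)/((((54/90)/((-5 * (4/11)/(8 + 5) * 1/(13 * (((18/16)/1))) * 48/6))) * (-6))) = 14940454400/1656369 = 9020.00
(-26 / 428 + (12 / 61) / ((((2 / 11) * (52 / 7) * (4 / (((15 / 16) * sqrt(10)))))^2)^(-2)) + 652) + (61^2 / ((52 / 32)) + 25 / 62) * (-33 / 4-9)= -12124852462607057315216297 / 312072382592845875000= -38852.69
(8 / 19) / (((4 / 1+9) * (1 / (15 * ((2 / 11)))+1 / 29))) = 6960 / 86203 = 0.08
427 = 427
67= 67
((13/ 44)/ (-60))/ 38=-13/ 100320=-0.00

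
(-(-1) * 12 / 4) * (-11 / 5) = -33 / 5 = -6.60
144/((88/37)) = 666/11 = 60.55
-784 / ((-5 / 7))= 5488 / 5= 1097.60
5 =5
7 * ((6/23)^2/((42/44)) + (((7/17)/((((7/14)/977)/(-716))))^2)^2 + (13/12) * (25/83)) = 33927787339866177908588451202277107/44005878564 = 770983069694274174032337.60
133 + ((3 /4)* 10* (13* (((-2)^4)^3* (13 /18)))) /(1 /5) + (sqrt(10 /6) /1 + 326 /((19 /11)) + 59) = sqrt(15) /3 + 82223302 /57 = 1442515.36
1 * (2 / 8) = 1 / 4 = 0.25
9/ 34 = 0.26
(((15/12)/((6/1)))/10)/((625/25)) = 1/1200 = 0.00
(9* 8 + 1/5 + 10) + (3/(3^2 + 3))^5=420869/5120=82.20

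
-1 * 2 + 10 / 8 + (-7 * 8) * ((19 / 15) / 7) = -653 / 60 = -10.88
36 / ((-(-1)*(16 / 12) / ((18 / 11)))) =486 / 11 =44.18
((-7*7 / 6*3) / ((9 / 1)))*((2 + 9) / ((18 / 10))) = -2695 / 162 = -16.64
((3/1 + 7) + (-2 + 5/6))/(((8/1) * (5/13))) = 2.87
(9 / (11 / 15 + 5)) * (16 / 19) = 1080 / 817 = 1.32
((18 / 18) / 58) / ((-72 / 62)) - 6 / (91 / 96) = -6.34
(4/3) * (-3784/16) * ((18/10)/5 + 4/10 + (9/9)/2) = -9933/25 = -397.32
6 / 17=0.35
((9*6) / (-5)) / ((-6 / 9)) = 81 / 5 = 16.20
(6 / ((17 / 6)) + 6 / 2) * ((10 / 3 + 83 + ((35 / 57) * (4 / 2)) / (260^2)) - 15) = 797098843 / 2183480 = 365.06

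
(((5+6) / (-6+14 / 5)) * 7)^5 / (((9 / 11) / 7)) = -651319937778125 / 9437184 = -69016344.05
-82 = -82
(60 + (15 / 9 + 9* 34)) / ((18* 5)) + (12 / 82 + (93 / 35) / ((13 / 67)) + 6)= 23.93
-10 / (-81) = 10 / 81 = 0.12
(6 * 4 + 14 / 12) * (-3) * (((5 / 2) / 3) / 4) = -755 / 48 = -15.73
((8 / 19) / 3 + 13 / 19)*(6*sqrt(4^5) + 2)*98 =893564 / 57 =15676.56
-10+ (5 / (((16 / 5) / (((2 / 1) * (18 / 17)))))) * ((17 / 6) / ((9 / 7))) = -2.71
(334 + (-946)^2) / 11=895250 / 11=81386.36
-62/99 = -0.63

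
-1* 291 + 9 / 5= -1446 / 5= -289.20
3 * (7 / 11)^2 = 147 / 121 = 1.21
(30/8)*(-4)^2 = 60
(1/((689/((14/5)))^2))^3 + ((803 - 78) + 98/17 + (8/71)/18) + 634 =24782488406102178479559396443/18158716026068313477234375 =1364.77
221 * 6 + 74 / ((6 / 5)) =4163 / 3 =1387.67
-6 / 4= -3 / 2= -1.50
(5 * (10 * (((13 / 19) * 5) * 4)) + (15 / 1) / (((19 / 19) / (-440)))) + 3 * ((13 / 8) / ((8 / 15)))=-7182485 / 1216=-5906.65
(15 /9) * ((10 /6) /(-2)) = -25 /18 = -1.39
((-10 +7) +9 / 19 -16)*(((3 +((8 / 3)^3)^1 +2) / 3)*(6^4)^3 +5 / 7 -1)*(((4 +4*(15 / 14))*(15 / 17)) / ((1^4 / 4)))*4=-596367825856788480 / 15827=-37680408533315.76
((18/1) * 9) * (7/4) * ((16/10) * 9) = 20412/5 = 4082.40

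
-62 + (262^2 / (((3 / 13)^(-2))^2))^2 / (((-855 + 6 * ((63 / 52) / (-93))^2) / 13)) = -29250036982201310 / 45828952296049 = -638.24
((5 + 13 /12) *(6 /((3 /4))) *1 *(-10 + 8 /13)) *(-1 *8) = 142496 /39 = 3653.74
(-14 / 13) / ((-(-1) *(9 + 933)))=-7 / 6123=-0.00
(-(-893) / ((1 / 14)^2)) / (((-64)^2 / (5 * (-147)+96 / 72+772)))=5032055 / 3072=1638.04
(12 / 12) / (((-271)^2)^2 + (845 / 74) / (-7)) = 518 / 2793874688313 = 0.00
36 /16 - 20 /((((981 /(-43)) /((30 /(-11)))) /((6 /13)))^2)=2127423121 /971818276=2.19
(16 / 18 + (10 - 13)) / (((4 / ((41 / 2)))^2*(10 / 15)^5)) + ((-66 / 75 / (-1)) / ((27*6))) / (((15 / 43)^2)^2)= -88327638016697 / 209952000000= -420.70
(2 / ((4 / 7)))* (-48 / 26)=-6.46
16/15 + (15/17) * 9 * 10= 20522/255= 80.48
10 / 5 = 2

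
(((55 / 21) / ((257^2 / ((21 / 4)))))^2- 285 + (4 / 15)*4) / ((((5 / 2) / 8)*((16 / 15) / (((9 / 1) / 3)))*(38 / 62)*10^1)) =-1455088685016543 / 3489976320800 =-416.93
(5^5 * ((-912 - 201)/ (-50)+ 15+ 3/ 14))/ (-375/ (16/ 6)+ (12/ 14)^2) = -15302000/ 18279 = -837.14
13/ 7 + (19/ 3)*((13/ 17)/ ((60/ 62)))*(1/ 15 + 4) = 3567889/ 160650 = 22.21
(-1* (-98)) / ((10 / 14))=686 / 5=137.20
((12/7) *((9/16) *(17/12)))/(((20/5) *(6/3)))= 153/896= 0.17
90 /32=45 /16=2.81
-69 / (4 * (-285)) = 23 / 380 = 0.06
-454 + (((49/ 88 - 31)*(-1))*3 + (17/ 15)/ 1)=-477229/ 1320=-361.54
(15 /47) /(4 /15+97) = 225 /68573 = 0.00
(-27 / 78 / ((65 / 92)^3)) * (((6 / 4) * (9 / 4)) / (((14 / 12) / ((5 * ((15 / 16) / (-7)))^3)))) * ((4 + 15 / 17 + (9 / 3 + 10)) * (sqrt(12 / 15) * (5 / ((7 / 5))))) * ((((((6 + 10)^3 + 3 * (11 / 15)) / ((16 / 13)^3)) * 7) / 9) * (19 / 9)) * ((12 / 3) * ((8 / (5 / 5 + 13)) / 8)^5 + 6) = 1054733.10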